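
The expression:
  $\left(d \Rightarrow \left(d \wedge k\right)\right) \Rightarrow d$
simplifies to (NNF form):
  $d$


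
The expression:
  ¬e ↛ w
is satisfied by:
  {e: False, w: False}


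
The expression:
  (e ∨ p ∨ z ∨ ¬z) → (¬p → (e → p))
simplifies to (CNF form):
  p ∨ ¬e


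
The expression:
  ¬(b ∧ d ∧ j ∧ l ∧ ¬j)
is always true.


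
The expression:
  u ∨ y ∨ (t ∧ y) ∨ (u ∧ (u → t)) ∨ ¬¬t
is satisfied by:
  {y: True, t: True, u: True}
  {y: True, t: True, u: False}
  {y: True, u: True, t: False}
  {y: True, u: False, t: False}
  {t: True, u: True, y: False}
  {t: True, u: False, y: False}
  {u: True, t: False, y: False}


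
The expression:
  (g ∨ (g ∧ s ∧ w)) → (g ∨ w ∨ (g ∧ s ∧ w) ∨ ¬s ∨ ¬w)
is always true.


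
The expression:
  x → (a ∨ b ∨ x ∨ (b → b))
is always true.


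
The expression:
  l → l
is always true.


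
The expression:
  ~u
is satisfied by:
  {u: False}


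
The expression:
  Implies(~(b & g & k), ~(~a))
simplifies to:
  a | (b & g & k)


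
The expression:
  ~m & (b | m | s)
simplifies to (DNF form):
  (b & ~m) | (s & ~m)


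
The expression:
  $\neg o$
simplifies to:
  $\neg o$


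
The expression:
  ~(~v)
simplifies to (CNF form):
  v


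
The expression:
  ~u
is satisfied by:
  {u: False}


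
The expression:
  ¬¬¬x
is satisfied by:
  {x: False}


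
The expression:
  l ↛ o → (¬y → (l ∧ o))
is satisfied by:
  {y: True, o: True, l: False}
  {y: True, l: False, o: False}
  {o: True, l: False, y: False}
  {o: False, l: False, y: False}
  {y: True, o: True, l: True}
  {y: True, l: True, o: False}
  {o: True, l: True, y: False}


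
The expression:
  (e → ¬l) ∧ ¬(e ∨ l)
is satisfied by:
  {e: False, l: False}


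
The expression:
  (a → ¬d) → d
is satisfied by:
  {d: True}


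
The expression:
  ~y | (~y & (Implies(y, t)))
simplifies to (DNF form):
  ~y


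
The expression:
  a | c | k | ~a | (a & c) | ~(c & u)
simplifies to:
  True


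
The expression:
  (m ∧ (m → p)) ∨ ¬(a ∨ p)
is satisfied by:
  {m: True, a: False, p: False}
  {a: False, p: False, m: False}
  {m: True, p: True, a: False}
  {m: True, a: True, p: True}


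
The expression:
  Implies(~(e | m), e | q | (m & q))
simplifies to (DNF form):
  e | m | q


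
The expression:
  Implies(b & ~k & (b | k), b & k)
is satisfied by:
  {k: True, b: False}
  {b: False, k: False}
  {b: True, k: True}


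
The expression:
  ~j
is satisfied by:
  {j: False}


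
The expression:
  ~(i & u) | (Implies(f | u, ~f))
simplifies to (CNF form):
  ~f | ~i | ~u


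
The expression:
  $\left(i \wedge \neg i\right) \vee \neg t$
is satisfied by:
  {t: False}


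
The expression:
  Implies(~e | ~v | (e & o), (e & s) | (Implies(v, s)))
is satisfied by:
  {s: True, e: True, v: False, o: False}
  {s: True, e: False, v: False, o: False}
  {s: True, o: True, e: True, v: False}
  {s: True, o: True, e: False, v: False}
  {e: True, o: False, v: False, s: False}
  {e: False, o: False, v: False, s: False}
  {o: True, e: True, v: False, s: False}
  {o: True, e: False, v: False, s: False}
  {s: True, v: True, e: True, o: False}
  {s: True, v: True, e: False, o: False}
  {s: True, o: True, v: True, e: True}
  {s: True, o: True, v: True, e: False}
  {v: True, e: True, o: False, s: False}


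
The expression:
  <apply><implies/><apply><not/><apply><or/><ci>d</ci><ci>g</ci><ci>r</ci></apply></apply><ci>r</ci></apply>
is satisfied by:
  {r: True, d: True, g: True}
  {r: True, d: True, g: False}
  {r: True, g: True, d: False}
  {r: True, g: False, d: False}
  {d: True, g: True, r: False}
  {d: True, g: False, r: False}
  {g: True, d: False, r: False}


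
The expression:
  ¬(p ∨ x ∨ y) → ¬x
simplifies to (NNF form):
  True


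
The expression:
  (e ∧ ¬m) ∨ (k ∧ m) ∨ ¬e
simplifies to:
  k ∨ ¬e ∨ ¬m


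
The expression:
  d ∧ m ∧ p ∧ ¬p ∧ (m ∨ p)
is never true.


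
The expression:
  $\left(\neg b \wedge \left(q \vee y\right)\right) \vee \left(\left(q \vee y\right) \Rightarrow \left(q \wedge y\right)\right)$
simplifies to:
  $\left(q \wedge y\right) \vee \left(\neg q \wedge \neg y\right) \vee \neg b$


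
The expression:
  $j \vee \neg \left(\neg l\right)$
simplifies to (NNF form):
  $j \vee l$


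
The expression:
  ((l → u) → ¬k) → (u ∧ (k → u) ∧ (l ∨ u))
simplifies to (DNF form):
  u ∨ (k ∧ ¬l)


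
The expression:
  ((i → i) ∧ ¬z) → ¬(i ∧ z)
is always true.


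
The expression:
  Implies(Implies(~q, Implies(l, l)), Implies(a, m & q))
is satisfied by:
  {m: True, q: True, a: False}
  {m: True, q: False, a: False}
  {q: True, m: False, a: False}
  {m: False, q: False, a: False}
  {a: True, m: True, q: True}


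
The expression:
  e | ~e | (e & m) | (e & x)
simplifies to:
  True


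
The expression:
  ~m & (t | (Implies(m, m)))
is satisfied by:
  {m: False}


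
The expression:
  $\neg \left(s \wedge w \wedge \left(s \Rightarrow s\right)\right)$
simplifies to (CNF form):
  $\neg s \vee \neg w$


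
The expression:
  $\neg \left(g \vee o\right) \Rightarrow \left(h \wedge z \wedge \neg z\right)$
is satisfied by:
  {o: True, g: True}
  {o: True, g: False}
  {g: True, o: False}


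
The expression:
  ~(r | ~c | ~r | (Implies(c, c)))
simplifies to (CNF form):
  False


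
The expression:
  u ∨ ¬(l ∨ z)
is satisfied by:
  {u: True, l: False, z: False}
  {z: True, u: True, l: False}
  {u: True, l: True, z: False}
  {z: True, u: True, l: True}
  {z: False, l: False, u: False}


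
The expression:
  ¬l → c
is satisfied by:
  {c: True, l: True}
  {c: True, l: False}
  {l: True, c: False}


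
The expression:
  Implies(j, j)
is always true.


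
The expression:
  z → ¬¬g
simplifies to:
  g ∨ ¬z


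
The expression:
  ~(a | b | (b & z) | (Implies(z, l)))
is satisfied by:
  {z: True, b: False, l: False, a: False}


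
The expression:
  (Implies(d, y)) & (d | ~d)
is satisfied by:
  {y: True, d: False}
  {d: False, y: False}
  {d: True, y: True}


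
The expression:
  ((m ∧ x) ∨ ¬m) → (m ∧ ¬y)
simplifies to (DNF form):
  (m ∧ ¬x) ∨ (m ∧ ¬y)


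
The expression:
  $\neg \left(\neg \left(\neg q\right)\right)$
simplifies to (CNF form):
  $\neg q$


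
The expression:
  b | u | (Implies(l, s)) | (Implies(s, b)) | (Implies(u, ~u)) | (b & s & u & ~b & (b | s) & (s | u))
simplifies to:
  True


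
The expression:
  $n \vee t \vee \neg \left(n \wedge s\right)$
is always true.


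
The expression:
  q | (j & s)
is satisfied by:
  {q: True, j: True, s: True}
  {q: True, j: True, s: False}
  {q: True, s: True, j: False}
  {q: True, s: False, j: False}
  {j: True, s: True, q: False}


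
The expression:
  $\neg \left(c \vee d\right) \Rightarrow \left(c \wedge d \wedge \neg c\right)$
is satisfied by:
  {d: True, c: True}
  {d: True, c: False}
  {c: True, d: False}


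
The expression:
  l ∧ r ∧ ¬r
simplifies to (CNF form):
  False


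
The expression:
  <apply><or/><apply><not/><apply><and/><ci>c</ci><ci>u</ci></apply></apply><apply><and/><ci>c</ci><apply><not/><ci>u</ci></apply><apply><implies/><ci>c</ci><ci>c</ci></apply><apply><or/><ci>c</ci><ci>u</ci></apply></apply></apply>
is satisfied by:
  {u: False, c: False}
  {c: True, u: False}
  {u: True, c: False}


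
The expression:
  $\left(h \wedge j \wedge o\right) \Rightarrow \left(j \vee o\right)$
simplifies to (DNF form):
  $\text{True}$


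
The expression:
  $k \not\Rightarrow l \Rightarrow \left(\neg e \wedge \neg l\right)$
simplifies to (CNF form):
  $l \vee \neg e \vee \neg k$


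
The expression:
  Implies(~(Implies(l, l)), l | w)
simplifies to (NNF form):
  True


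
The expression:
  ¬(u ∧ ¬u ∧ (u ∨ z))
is always true.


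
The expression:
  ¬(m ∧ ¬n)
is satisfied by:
  {n: True, m: False}
  {m: False, n: False}
  {m: True, n: True}


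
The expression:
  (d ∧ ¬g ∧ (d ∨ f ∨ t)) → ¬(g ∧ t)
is always true.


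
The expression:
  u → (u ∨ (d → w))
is always true.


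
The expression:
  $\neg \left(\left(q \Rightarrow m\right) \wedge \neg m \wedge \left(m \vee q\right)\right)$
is always true.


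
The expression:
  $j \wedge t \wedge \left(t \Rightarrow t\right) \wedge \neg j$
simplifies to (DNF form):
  $\text{False}$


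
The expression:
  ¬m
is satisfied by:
  {m: False}


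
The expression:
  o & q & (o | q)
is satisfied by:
  {o: True, q: True}


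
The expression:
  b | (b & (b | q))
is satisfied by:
  {b: True}


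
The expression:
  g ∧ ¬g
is never true.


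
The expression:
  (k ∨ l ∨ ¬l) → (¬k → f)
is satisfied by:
  {k: True, f: True}
  {k: True, f: False}
  {f: True, k: False}


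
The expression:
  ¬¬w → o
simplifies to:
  o ∨ ¬w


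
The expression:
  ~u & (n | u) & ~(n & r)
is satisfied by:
  {n: True, u: False, r: False}


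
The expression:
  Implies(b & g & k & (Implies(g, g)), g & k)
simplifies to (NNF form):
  True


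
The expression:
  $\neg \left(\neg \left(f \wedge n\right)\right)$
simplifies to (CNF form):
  $f \wedge n$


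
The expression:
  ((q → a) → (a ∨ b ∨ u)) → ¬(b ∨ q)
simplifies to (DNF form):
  ¬b ∧ ¬q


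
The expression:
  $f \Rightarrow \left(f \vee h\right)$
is always true.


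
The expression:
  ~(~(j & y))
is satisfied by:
  {j: True, y: True}


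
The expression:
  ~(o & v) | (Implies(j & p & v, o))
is always true.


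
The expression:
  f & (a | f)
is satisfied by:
  {f: True}


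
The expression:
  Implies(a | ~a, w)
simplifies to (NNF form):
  w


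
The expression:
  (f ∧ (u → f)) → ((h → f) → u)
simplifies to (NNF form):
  u ∨ ¬f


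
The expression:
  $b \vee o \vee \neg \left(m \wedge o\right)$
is always true.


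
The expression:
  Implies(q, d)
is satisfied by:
  {d: True, q: False}
  {q: False, d: False}
  {q: True, d: True}


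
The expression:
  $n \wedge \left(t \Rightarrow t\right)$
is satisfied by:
  {n: True}


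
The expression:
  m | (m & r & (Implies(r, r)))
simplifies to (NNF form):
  m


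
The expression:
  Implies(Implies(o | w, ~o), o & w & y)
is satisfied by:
  {o: True}


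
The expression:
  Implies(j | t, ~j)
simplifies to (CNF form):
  ~j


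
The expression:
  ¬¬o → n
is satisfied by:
  {n: True, o: False}
  {o: False, n: False}
  {o: True, n: True}


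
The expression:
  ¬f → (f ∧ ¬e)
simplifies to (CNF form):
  f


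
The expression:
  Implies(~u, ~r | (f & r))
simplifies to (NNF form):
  f | u | ~r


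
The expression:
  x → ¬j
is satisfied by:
  {x: False, j: False}
  {j: True, x: False}
  {x: True, j: False}


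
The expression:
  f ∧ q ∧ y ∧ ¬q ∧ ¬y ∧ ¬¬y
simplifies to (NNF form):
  False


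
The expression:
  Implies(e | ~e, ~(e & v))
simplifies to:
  ~e | ~v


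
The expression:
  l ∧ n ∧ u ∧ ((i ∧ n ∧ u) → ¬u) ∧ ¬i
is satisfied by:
  {u: True, n: True, l: True, i: False}


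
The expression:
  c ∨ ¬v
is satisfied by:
  {c: True, v: False}
  {v: False, c: False}
  {v: True, c: True}


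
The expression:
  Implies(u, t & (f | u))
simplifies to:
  t | ~u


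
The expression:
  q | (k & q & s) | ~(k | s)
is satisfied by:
  {q: True, s: False, k: False}
  {q: True, k: True, s: False}
  {q: True, s: True, k: False}
  {q: True, k: True, s: True}
  {k: False, s: False, q: False}


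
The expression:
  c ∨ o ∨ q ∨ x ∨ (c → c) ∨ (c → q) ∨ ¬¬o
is always true.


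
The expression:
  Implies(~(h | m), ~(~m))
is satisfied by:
  {m: True, h: True}
  {m: True, h: False}
  {h: True, m: False}


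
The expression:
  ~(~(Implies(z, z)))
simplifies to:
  True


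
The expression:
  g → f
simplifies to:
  f ∨ ¬g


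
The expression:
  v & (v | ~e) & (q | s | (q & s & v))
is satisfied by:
  {q: True, s: True, v: True}
  {q: True, v: True, s: False}
  {s: True, v: True, q: False}


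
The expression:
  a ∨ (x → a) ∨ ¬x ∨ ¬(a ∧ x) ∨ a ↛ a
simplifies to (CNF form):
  True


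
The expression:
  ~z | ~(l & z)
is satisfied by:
  {l: False, z: False}
  {z: True, l: False}
  {l: True, z: False}


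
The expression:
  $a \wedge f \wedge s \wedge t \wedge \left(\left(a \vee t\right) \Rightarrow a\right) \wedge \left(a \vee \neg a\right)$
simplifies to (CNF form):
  $a \wedge f \wedge s \wedge t$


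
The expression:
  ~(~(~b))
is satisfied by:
  {b: False}


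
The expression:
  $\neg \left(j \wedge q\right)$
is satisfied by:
  {q: False, j: False}
  {j: True, q: False}
  {q: True, j: False}


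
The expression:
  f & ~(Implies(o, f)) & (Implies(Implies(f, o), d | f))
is never true.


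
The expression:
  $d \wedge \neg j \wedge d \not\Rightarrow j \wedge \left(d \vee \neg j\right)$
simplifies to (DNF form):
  $d \wedge \neg j$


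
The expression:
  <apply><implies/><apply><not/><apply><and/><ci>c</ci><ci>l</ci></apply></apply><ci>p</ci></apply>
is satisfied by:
  {c: True, p: True, l: True}
  {c: True, p: True, l: False}
  {p: True, l: True, c: False}
  {p: True, l: False, c: False}
  {c: True, l: True, p: False}


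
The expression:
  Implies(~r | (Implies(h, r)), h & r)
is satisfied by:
  {r: True, h: True}


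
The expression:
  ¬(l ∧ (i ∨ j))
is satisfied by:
  {j: False, l: False, i: False}
  {i: True, j: False, l: False}
  {j: True, i: False, l: False}
  {i: True, j: True, l: False}
  {l: True, i: False, j: False}


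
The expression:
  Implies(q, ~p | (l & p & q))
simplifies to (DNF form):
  l | ~p | ~q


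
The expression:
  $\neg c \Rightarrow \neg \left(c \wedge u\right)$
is always true.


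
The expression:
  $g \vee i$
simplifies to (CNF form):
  $g \vee i$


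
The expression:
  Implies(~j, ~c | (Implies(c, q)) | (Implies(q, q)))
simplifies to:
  True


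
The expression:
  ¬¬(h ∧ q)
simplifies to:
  h ∧ q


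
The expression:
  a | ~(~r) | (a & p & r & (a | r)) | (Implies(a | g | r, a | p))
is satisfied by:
  {r: True, a: True, p: True, g: False}
  {r: True, a: True, g: False, p: False}
  {r: True, p: True, g: False, a: False}
  {r: True, g: False, p: False, a: False}
  {a: True, p: True, g: False, r: False}
  {a: True, g: False, p: False, r: False}
  {p: True, a: False, g: False, r: False}
  {a: False, g: False, p: False, r: False}
  {a: True, r: True, g: True, p: True}
  {a: True, r: True, g: True, p: False}
  {r: True, g: True, p: True, a: False}
  {r: True, g: True, a: False, p: False}
  {p: True, g: True, a: True, r: False}
  {g: True, a: True, r: False, p: False}
  {g: True, p: True, r: False, a: False}


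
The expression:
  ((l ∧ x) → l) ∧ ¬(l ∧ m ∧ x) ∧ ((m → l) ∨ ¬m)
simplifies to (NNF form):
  (l ∧ ¬x) ∨ ¬m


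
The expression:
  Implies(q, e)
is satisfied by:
  {e: True, q: False}
  {q: False, e: False}
  {q: True, e: True}


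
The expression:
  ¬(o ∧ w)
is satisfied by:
  {w: False, o: False}
  {o: True, w: False}
  {w: True, o: False}


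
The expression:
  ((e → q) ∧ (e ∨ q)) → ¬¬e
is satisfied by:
  {e: True, q: False}
  {q: False, e: False}
  {q: True, e: True}


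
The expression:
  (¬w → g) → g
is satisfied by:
  {g: True, w: False}
  {w: False, g: False}
  {w: True, g: True}


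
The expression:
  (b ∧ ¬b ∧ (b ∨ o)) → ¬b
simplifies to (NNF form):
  True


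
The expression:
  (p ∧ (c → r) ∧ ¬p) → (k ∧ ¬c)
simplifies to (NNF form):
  True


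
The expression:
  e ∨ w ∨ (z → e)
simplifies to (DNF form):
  e ∨ w ∨ ¬z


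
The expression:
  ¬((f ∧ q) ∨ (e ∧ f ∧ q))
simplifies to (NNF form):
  ¬f ∨ ¬q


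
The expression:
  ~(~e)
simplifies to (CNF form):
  e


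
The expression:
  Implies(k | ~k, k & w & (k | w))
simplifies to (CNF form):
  k & w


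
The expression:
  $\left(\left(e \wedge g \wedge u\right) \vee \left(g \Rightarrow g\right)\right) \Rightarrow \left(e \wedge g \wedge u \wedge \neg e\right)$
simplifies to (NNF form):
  $\text{False}$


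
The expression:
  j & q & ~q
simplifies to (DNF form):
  False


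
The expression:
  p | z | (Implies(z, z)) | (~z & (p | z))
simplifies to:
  True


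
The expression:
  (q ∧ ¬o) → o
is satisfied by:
  {o: True, q: False}
  {q: False, o: False}
  {q: True, o: True}


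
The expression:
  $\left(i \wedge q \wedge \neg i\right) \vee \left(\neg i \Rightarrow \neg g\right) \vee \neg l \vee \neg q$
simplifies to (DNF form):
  $i \vee \neg g \vee \neg l \vee \neg q$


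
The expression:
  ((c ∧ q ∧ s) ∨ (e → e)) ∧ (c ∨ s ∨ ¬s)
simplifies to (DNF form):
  True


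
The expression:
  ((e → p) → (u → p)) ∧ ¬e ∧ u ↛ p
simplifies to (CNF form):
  False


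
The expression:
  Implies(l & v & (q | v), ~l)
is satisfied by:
  {l: False, v: False}
  {v: True, l: False}
  {l: True, v: False}


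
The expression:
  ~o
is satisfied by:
  {o: False}


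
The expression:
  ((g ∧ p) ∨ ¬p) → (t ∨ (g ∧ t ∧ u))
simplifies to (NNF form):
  t ∨ (p ∧ ¬g)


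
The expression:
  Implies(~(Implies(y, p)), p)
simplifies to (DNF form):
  p | ~y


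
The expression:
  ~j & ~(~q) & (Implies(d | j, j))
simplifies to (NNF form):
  q & ~d & ~j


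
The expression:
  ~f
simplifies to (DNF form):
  ~f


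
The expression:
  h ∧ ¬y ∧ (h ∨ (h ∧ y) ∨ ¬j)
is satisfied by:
  {h: True, y: False}


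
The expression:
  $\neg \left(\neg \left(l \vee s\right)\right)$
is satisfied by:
  {l: True, s: True}
  {l: True, s: False}
  {s: True, l: False}


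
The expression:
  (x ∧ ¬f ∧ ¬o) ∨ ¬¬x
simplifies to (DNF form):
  x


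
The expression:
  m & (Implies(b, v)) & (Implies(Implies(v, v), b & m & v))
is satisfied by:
  {m: True, b: True, v: True}


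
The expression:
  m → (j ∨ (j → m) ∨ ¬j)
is always true.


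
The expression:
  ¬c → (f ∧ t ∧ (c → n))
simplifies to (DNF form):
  c ∨ (f ∧ t)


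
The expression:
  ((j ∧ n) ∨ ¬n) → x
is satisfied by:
  {x: True, n: True, j: False}
  {x: True, n: False, j: False}
  {j: True, x: True, n: True}
  {j: True, x: True, n: False}
  {n: True, j: False, x: False}


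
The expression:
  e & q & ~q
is never true.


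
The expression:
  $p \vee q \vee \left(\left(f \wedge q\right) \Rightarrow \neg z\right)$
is always true.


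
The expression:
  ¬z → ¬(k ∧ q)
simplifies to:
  z ∨ ¬k ∨ ¬q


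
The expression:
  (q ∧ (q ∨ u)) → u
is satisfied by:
  {u: True, q: False}
  {q: False, u: False}
  {q: True, u: True}


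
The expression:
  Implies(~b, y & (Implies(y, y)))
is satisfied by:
  {y: True, b: True}
  {y: True, b: False}
  {b: True, y: False}


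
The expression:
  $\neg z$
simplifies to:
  $\neg z$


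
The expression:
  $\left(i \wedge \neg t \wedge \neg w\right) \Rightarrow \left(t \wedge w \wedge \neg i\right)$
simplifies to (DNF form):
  $t \vee w \vee \neg i$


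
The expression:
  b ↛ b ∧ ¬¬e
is never true.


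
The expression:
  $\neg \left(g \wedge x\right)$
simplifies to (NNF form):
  $\neg g \vee \neg x$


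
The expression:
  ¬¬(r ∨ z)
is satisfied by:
  {r: True, z: True}
  {r: True, z: False}
  {z: True, r: False}


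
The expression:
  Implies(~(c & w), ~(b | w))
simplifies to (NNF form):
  (c & w) | (~b & ~w)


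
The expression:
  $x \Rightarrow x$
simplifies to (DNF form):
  $\text{True}$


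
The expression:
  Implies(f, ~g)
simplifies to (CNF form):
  ~f | ~g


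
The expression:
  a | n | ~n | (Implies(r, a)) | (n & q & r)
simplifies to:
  True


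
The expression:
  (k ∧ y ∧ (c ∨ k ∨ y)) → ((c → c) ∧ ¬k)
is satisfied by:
  {k: False, y: False}
  {y: True, k: False}
  {k: True, y: False}


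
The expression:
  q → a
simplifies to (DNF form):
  a ∨ ¬q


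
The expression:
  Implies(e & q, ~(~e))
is always true.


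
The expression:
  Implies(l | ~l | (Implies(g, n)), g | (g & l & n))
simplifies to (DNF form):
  g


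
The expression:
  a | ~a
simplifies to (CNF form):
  True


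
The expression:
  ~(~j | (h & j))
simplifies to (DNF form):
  j & ~h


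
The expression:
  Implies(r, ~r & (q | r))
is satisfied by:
  {r: False}


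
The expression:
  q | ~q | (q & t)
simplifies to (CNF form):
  True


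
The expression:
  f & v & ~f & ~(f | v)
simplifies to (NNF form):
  False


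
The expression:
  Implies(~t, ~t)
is always true.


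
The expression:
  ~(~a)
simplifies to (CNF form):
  a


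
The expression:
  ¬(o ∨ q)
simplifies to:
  ¬o ∧ ¬q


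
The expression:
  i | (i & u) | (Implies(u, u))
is always true.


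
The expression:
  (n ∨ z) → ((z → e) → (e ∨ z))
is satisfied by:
  {z: True, e: True, n: False}
  {z: True, e: False, n: False}
  {e: True, z: False, n: False}
  {z: False, e: False, n: False}
  {n: True, z: True, e: True}
  {n: True, z: True, e: False}
  {n: True, e: True, z: False}


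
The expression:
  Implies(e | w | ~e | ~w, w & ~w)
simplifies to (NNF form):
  False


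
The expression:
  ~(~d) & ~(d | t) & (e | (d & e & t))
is never true.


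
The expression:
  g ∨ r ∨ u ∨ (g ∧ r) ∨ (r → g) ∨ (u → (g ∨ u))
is always true.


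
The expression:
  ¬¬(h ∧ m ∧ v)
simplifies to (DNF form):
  h ∧ m ∧ v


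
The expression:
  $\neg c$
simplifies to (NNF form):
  $\neg c$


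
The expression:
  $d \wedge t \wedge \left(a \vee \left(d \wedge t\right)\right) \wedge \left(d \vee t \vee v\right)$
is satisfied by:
  {t: True, d: True}


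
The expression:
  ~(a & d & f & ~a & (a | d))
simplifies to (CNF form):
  True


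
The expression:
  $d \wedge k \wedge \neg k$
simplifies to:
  $\text{False}$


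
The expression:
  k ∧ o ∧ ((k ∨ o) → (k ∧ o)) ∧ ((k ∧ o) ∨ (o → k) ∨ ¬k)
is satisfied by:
  {o: True, k: True}


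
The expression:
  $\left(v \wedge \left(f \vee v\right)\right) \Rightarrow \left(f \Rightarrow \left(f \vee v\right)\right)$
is always true.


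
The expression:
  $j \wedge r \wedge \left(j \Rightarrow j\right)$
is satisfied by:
  {r: True, j: True}


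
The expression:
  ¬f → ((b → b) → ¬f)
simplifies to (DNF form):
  True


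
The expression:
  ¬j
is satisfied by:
  {j: False}


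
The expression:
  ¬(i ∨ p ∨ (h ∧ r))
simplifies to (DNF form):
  (¬h ∧ ¬i ∧ ¬p) ∨ (¬i ∧ ¬p ∧ ¬r)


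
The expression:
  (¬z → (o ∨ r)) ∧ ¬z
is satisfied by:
  {r: True, o: True, z: False}
  {r: True, o: False, z: False}
  {o: True, r: False, z: False}


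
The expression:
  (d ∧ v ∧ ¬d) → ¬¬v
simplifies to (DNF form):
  True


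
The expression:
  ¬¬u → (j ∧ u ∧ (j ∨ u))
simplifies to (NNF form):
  j ∨ ¬u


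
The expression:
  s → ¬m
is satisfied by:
  {s: False, m: False}
  {m: True, s: False}
  {s: True, m: False}


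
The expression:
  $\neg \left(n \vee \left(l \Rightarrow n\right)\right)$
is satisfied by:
  {l: True, n: False}


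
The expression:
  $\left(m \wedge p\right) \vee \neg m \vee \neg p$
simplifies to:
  $\text{True}$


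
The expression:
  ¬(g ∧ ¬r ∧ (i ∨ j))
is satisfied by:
  {r: True, i: False, g: False, j: False}
  {j: True, r: True, i: False, g: False}
  {r: True, i: True, g: False, j: False}
  {j: True, r: True, i: True, g: False}
  {j: False, i: False, g: False, r: False}
  {j: True, i: False, g: False, r: False}
  {i: True, j: False, g: False, r: False}
  {j: True, i: True, g: False, r: False}
  {g: True, r: True, j: False, i: False}
  {j: True, g: True, r: True, i: False}
  {g: True, r: True, i: True, j: False}
  {j: True, g: True, r: True, i: True}
  {g: True, r: False, i: False, j: False}


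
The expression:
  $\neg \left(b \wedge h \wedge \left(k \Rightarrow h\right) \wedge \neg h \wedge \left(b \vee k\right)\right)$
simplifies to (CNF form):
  $\text{True}$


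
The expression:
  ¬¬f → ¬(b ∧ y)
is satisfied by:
  {y: False, b: False, f: False}
  {f: True, y: False, b: False}
  {b: True, y: False, f: False}
  {f: True, b: True, y: False}
  {y: True, f: False, b: False}
  {f: True, y: True, b: False}
  {b: True, y: True, f: False}


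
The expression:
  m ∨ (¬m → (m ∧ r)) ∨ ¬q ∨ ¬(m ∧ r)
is always true.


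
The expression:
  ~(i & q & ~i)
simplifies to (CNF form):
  True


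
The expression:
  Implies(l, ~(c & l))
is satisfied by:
  {l: False, c: False}
  {c: True, l: False}
  {l: True, c: False}


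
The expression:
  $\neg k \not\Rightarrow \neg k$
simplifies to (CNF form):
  $\text{False}$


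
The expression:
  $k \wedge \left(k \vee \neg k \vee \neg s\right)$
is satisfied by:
  {k: True}


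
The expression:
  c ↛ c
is never true.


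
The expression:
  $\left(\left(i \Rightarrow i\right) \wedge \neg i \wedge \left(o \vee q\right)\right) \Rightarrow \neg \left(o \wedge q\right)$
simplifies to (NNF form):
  $i \vee \neg o \vee \neg q$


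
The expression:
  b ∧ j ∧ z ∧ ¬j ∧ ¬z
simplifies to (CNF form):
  False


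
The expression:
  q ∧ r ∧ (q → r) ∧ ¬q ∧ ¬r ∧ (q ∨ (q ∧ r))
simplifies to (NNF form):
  False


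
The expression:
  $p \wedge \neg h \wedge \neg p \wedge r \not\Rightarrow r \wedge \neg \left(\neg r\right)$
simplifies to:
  $\text{False}$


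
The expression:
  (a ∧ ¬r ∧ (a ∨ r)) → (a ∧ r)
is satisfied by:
  {r: True, a: False}
  {a: False, r: False}
  {a: True, r: True}


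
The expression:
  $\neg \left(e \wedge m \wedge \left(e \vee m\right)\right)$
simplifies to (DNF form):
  $\neg e \vee \neg m$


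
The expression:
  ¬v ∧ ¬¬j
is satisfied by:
  {j: True, v: False}


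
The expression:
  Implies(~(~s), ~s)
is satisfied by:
  {s: False}


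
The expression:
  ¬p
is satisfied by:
  {p: False}


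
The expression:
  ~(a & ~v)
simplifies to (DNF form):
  v | ~a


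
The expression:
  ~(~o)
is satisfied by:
  {o: True}


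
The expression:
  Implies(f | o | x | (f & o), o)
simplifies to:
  o | (~f & ~x)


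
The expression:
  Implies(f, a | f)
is always true.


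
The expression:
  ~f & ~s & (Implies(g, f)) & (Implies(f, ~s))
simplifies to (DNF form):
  ~f & ~g & ~s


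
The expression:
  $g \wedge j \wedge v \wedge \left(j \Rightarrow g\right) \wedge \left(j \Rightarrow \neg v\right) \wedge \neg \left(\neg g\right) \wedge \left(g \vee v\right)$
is never true.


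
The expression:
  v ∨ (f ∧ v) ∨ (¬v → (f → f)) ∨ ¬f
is always true.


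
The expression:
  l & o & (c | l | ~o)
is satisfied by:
  {o: True, l: True}


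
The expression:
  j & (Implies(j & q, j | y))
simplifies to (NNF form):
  j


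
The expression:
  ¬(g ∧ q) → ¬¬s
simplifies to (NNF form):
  s ∨ (g ∧ q)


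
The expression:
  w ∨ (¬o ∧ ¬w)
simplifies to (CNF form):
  w ∨ ¬o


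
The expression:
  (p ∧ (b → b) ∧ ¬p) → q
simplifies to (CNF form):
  True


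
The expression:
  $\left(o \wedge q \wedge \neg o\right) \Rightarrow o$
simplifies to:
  $\text{True}$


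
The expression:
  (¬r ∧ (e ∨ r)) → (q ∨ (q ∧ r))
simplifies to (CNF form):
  q ∨ r ∨ ¬e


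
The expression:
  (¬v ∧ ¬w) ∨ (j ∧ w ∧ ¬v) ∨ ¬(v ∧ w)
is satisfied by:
  {w: False, v: False}
  {v: True, w: False}
  {w: True, v: False}


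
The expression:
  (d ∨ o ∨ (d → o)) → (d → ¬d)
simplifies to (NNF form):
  ¬d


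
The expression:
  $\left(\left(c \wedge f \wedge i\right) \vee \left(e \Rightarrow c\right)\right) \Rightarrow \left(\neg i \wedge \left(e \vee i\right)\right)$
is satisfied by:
  {e: True, c: False, i: False}
  {i: True, e: True, c: False}
  {c: True, e: True, i: False}


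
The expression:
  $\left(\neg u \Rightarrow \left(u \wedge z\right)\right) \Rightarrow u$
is always true.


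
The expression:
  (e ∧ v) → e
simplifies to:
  True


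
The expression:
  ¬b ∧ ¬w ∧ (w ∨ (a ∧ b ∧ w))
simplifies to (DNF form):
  False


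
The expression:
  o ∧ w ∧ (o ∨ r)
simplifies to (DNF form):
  o ∧ w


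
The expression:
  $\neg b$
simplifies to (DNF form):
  $\neg b$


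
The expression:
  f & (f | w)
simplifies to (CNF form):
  f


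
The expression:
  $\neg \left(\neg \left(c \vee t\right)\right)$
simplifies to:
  $c \vee t$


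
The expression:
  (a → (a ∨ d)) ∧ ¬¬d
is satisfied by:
  {d: True}


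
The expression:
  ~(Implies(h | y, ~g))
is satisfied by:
  {g: True, y: True, h: True}
  {g: True, y: True, h: False}
  {g: True, h: True, y: False}


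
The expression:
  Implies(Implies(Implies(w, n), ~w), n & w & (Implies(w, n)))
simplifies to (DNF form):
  n & w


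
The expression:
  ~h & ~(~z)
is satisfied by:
  {z: True, h: False}


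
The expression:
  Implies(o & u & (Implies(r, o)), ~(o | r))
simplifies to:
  ~o | ~u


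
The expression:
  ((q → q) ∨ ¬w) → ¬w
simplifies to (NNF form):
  ¬w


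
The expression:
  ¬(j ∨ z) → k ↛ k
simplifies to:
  j ∨ z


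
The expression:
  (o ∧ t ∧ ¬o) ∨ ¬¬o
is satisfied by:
  {o: True}


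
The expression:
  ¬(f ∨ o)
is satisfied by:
  {o: False, f: False}


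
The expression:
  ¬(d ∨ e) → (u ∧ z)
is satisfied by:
  {d: True, z: True, e: True, u: True}
  {d: True, z: True, e: True, u: False}
  {d: True, e: True, u: True, z: False}
  {d: True, e: True, u: False, z: False}
  {d: True, z: True, u: True, e: False}
  {d: True, z: True, u: False, e: False}
  {d: True, u: True, e: False, z: False}
  {d: True, u: False, e: False, z: False}
  {z: True, e: True, u: True, d: False}
  {z: True, e: True, u: False, d: False}
  {e: True, u: True, d: False, z: False}
  {e: True, d: False, u: False, z: False}
  {z: True, u: True, d: False, e: False}


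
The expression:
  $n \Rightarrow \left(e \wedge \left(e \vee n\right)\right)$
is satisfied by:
  {e: True, n: False}
  {n: False, e: False}
  {n: True, e: True}


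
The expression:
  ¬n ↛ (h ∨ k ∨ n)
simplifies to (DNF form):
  ¬h ∧ ¬k ∧ ¬n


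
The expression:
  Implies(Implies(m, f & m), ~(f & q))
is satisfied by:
  {q: False, f: False}
  {f: True, q: False}
  {q: True, f: False}


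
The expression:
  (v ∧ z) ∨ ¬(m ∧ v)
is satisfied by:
  {z: True, m: False, v: False}
  {m: False, v: False, z: False}
  {v: True, z: True, m: False}
  {v: True, m: False, z: False}
  {z: True, m: True, v: False}
  {m: True, z: False, v: False}
  {v: True, m: True, z: True}


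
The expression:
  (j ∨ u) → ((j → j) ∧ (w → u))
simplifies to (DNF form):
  u ∨ ¬j ∨ ¬w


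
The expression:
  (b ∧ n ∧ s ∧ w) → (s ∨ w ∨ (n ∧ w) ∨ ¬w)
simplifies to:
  True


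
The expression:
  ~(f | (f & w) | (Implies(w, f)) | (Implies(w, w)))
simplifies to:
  False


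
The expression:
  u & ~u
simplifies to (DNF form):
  False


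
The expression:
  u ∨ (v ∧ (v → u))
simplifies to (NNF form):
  u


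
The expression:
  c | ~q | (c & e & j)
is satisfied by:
  {c: True, q: False}
  {q: False, c: False}
  {q: True, c: True}


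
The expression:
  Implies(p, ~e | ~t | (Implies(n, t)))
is always true.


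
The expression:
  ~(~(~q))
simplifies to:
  ~q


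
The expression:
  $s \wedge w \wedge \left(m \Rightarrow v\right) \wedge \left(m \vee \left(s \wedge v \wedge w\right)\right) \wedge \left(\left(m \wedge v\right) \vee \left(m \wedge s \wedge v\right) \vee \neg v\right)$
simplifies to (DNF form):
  $m \wedge s \wedge v \wedge w$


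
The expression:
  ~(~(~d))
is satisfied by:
  {d: False}


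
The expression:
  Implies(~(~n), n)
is always true.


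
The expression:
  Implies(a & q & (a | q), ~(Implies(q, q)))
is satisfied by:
  {q: False, a: False}
  {a: True, q: False}
  {q: True, a: False}


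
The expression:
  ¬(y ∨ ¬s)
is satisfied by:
  {s: True, y: False}


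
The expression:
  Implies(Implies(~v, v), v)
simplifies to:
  True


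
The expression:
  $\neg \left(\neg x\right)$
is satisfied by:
  {x: True}


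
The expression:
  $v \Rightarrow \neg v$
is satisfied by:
  {v: False}


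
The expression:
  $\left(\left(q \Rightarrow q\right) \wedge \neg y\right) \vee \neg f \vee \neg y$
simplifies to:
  $\neg f \vee \neg y$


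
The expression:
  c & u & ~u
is never true.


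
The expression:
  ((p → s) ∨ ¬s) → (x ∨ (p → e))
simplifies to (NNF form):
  e ∨ x ∨ ¬p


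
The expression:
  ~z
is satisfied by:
  {z: False}


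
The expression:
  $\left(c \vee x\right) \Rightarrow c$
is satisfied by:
  {c: True, x: False}
  {x: False, c: False}
  {x: True, c: True}


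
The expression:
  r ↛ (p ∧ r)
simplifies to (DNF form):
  r ∧ ¬p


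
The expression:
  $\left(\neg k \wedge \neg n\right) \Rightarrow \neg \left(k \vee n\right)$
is always true.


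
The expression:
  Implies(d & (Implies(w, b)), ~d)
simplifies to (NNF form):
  ~d | (w & ~b)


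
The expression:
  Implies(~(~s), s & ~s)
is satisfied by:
  {s: False}


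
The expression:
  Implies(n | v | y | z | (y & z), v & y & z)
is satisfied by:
  {v: True, y: True, z: True, n: False}
  {n: True, v: True, y: True, z: True}
  {n: False, z: False, y: False, v: False}


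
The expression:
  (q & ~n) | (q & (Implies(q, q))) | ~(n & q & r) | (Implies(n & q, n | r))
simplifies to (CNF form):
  True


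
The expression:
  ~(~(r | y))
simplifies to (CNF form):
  r | y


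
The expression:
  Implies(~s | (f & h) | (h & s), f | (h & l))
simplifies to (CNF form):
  (f | h | s) & (f | l | s) & (f | h | ~h) & (f | l | ~h)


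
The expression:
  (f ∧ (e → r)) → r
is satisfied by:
  {r: True, e: True, f: False}
  {r: True, e: False, f: False}
  {e: True, r: False, f: False}
  {r: False, e: False, f: False}
  {f: True, r: True, e: True}
  {f: True, r: True, e: False}
  {f: True, e: True, r: False}


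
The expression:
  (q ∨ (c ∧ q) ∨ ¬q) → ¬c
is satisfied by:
  {c: False}


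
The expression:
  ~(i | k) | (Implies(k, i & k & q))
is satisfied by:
  {q: True, i: True, k: False}
  {q: True, i: False, k: False}
  {i: True, q: False, k: False}
  {q: False, i: False, k: False}
  {q: True, k: True, i: True}


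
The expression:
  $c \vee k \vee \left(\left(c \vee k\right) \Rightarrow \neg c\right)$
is always true.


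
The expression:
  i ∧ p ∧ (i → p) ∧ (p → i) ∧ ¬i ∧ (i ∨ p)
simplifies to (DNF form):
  False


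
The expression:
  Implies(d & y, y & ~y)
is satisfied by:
  {d: False, y: False}
  {y: True, d: False}
  {d: True, y: False}


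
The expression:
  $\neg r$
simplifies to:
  $\neg r$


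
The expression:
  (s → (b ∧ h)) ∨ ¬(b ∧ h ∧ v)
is always true.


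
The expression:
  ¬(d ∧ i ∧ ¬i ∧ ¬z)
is always true.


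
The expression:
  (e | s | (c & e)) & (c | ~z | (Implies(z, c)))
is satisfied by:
  {c: True, s: True, e: True, z: False}
  {c: True, s: True, e: False, z: False}
  {c: True, e: True, s: False, z: False}
  {s: True, e: True, c: False, z: False}
  {s: True, c: False, e: False, z: False}
  {s: False, e: True, c: False, z: False}
  {c: True, z: True, s: True, e: True}
  {c: True, z: True, s: True, e: False}
  {c: True, z: True, e: True, s: False}


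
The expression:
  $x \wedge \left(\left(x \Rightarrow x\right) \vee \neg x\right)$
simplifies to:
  $x$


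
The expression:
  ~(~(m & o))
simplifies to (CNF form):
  m & o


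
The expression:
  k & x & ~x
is never true.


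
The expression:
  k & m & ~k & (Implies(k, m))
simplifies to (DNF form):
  False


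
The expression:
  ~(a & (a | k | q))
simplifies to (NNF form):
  ~a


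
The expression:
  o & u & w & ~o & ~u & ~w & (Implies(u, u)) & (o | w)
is never true.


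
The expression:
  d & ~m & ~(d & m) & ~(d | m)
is never true.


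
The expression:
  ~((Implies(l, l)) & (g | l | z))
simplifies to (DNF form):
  ~g & ~l & ~z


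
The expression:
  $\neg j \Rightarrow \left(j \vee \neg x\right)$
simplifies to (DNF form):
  $j \vee \neg x$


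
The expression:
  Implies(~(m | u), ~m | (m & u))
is always true.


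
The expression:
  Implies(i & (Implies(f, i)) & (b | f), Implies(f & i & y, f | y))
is always true.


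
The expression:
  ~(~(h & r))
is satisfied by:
  {r: True, h: True}


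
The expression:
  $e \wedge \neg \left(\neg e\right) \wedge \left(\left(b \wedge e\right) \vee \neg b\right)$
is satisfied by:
  {e: True}


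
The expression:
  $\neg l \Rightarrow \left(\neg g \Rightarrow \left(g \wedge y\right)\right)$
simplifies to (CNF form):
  $g \vee l$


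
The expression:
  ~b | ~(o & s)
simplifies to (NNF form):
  ~b | ~o | ~s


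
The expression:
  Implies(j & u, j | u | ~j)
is always true.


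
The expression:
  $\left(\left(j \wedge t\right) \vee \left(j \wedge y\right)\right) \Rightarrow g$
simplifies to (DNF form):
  $g \vee \left(\neg t \wedge \neg y\right) \vee \neg j$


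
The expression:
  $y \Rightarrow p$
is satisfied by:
  {p: True, y: False}
  {y: False, p: False}
  {y: True, p: True}


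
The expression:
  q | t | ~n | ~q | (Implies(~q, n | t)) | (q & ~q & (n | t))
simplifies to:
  True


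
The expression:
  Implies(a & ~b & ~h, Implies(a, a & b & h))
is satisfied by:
  {b: True, h: True, a: False}
  {b: True, h: False, a: False}
  {h: True, b: False, a: False}
  {b: False, h: False, a: False}
  {b: True, a: True, h: True}
  {b: True, a: True, h: False}
  {a: True, h: True, b: False}


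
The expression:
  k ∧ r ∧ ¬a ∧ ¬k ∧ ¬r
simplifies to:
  False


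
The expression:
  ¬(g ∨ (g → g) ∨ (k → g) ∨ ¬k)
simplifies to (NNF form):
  False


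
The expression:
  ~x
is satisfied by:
  {x: False}


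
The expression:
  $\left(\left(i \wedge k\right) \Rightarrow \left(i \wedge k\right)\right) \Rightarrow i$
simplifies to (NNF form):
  $i$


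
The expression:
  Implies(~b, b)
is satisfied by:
  {b: True}
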